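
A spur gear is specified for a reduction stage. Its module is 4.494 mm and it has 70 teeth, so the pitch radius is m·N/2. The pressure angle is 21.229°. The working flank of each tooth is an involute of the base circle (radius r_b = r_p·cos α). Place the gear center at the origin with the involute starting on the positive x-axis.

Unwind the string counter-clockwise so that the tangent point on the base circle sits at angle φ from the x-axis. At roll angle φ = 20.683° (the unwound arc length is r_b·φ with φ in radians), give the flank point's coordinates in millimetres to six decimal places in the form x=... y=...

x=155.860317 y=2.269155

pitch radius r_p = m·N/2 = 4.494·70/2 = 157.290000
base radius r_b = r_p·cos α = 157.290000·cos 21.229° = 146.616402
roll angle φ = 20.683° = 0.36098645 rad
x = r_b·(cos φ + φ·sin φ) = 146.616402·(0.93554887 + 0.36098645·0.35319728) = 155.860317
y = r_b·(sin φ − φ·cos φ) = 146.616402·(0.35319728 − 0.36098645·0.93554887) = 2.269155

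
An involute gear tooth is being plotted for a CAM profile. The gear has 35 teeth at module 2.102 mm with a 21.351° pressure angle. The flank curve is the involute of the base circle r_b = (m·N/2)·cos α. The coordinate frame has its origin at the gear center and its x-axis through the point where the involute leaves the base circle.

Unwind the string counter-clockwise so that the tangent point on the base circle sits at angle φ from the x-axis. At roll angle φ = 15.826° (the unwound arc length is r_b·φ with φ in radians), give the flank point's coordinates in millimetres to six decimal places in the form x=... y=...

pitch radius r_p = m·N/2 = 2.102·35/2 = 36.785000
base radius r_b = r_p·cos α = 36.785000·cos 21.351° = 34.260354
roll angle φ = 15.826° = 0.27621581 rad
x = r_b·(cos φ + φ·sin φ) = 34.260354·(0.96209434 + 0.27621581·0.27271686) = 35.542481
y = r_b·(sin φ − φ·cos φ) = 34.260354·(0.27271686 − 0.27621581·0.96209434) = 0.238836

x=35.542481 y=0.238836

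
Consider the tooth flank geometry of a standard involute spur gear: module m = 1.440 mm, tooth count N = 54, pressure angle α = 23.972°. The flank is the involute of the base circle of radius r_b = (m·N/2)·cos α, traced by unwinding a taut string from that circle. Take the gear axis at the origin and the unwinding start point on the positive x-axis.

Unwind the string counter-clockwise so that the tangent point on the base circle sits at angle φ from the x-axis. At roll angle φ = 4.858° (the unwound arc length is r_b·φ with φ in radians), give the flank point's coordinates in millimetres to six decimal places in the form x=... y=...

pitch radius r_p = m·N/2 = 1.440·54/2 = 38.880000
base radius r_b = r_p·cos α = 38.880000·cos 23.972° = 35.526371
roll angle φ = 4.858° = 0.08478810 rad
x = r_b·(cos φ + φ·sin φ) = 35.526371·(0.99640764 + 0.08478810·0.08468654) = 35.653842
y = r_b·(sin φ − φ·cos φ) = 35.526371·(0.08468654 − 0.08478810·0.99640764) = 0.007213

x=35.653842 y=0.007213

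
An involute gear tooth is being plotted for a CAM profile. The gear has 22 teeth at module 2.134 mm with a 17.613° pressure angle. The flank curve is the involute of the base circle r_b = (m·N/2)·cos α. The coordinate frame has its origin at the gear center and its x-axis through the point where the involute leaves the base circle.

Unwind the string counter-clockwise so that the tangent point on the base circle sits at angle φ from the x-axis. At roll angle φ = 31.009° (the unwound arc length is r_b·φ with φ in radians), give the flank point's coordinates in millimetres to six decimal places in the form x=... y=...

x=25.414215 y=1.147982

pitch radius r_p = m·N/2 = 2.134·22/2 = 23.474000
base radius r_b = r_p·cos α = 23.474000·cos 17.613° = 22.373587
roll angle φ = 31.009° = 0.54120915 rad
x = r_b·(cos φ + φ·sin φ) = 22.373587·(0.85708639 + 0.54120915·0.51517271) = 25.414215
y = r_b·(sin φ − φ·cos φ) = 22.373587·(0.51517271 − 0.54120915·0.85708639) = 1.147982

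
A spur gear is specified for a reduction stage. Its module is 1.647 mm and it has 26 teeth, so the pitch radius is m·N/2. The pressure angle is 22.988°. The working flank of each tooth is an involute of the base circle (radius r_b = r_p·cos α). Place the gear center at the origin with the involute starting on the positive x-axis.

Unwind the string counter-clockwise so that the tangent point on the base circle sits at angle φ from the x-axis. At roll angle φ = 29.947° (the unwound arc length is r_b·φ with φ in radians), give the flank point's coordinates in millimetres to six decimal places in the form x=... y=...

x=22.221932 y=0.912770

pitch radius r_p = m·N/2 = 1.647·26/2 = 21.411000
base radius r_b = r_p·cos α = 21.411000·cos 22.988° = 19.710681
roll angle φ = 29.947° = 0.52267375 rad
x = r_b·(cos φ + φ·sin φ) = 19.710681·(0.86648755 + 0.52267375·0.49919869) = 22.221932
y = r_b·(sin φ − φ·cos φ) = 19.710681·(0.49919869 − 0.52267375·0.86648755) = 0.912770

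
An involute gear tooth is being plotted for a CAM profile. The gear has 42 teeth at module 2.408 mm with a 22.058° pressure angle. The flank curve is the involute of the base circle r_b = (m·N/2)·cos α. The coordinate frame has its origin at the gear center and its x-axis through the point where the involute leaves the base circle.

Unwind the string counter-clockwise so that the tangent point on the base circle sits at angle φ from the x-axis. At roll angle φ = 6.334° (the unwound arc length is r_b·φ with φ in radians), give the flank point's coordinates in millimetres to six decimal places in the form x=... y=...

x=47.152140 y=0.021080

pitch radius r_p = m·N/2 = 2.408·42/2 = 50.568000
base radius r_b = r_p·cos α = 50.568000·cos 22.058° = 46.866633
roll angle φ = 6.334° = 0.11054915 rad
x = r_b·(cos φ + φ·sin φ) = 46.866633·(0.99389566 + 0.11054915·0.11032412) = 47.152140
y = r_b·(sin φ − φ·cos φ) = 46.866633·(0.11032412 − 0.11054915·0.99389566) = 0.021080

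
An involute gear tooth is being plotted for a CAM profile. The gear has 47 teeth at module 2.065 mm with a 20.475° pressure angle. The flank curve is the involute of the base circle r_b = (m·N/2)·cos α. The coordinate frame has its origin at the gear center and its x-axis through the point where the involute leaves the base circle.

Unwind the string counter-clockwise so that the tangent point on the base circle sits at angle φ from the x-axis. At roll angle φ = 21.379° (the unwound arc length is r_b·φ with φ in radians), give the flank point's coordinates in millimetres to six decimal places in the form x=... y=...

x=48.517259 y=0.776356

pitch radius r_p = m·N/2 = 2.065·47/2 = 48.527500
base radius r_b = r_p·cos α = 48.527500·cos 20.475° = 45.461771
roll angle φ = 21.379° = 0.37313394 rad
x = r_b·(cos φ + φ·sin φ) = 45.461771·(0.93118949 + 0.37313394·0.36453551) = 48.517259
y = r_b·(sin φ − φ·cos φ) = 45.461771·(0.36453551 − 0.37313394·0.93118949) = 0.776356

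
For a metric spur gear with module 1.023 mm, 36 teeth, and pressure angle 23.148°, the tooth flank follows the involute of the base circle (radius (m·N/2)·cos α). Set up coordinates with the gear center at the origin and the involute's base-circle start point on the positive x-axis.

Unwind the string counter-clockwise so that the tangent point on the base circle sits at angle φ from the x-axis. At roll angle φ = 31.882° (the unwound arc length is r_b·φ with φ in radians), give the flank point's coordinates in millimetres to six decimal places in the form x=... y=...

x=19.353363 y=0.942620

pitch radius r_p = m·N/2 = 1.023·36/2 = 18.414000
base radius r_b = r_p·cos α = 18.414000·cos 23.148° = 16.931535
roll angle φ = 31.882° = 0.55644587 rad
x = r_b·(cos φ + φ·sin φ) = 16.931535·(0.84913766 + 0.55644587·0.52817160) = 19.353363
y = r_b·(sin φ − φ·cos φ) = 16.931535·(0.52817160 − 0.55644587·0.84913766) = 0.942620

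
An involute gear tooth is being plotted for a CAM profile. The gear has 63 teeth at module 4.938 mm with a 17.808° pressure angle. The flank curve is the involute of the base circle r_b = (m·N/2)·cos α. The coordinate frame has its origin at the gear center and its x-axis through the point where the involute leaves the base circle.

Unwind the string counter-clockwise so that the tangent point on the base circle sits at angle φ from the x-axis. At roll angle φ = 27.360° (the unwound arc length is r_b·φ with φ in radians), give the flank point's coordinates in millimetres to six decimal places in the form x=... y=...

pitch radius r_p = m·N/2 = 4.938·63/2 = 155.547000
base radius r_b = r_p·cos α = 155.547000·cos 17.808° = 148.094230
roll angle φ = 27.360° = 0.47752208 rad
x = r_b·(cos φ + φ·sin φ) = 148.094230·(0.88813645 + 0.47752208·0.45957986) = 164.028574
y = r_b·(sin φ − φ·cos φ) = 148.094230·(0.45957986 − 0.47752208·0.88813645) = 5.253657

x=164.028574 y=5.253657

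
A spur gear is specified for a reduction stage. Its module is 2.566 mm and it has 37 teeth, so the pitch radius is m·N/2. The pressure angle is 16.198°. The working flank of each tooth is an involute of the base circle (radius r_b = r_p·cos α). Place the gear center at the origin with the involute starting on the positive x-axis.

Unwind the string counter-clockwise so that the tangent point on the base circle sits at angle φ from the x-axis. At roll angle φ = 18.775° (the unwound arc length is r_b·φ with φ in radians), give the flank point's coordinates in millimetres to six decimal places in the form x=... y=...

pitch radius r_p = m·N/2 = 2.566·37/2 = 47.471000
base radius r_b = r_p·cos α = 47.471000·cos 16.198° = 45.586564
roll angle φ = 18.775° = 0.32768557 rad
x = r_b·(cos φ + φ·sin φ) = 45.586564·(0.94678978 + 0.32768557·0.32185261) = 47.968746
y = r_b·(sin φ − φ·cos φ) = 45.586564·(0.32185261 − 0.32768557·0.94678978) = 0.528953

x=47.968746 y=0.528953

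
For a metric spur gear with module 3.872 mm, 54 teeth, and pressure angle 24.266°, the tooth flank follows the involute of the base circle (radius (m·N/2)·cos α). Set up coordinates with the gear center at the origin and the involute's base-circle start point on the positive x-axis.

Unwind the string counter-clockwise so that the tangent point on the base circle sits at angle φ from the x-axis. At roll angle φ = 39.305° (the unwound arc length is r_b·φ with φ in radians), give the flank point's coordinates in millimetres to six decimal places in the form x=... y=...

pitch radius r_p = m·N/2 = 3.872·54/2 = 104.544000
base radius r_b = r_p·cos α = 104.544000·cos 24.266° = 95.307257
roll angle φ = 39.305° = 0.68600166 rad
x = r_b·(cos φ + φ·sin φ) = 95.307257·(0.77378493 + 0.68600166·0.63344840) = 115.162769
y = r_b·(sin φ − φ·cos φ) = 95.307257·(0.63344840 − 0.68600166·0.77378493) = 9.781446

x=115.162769 y=9.781446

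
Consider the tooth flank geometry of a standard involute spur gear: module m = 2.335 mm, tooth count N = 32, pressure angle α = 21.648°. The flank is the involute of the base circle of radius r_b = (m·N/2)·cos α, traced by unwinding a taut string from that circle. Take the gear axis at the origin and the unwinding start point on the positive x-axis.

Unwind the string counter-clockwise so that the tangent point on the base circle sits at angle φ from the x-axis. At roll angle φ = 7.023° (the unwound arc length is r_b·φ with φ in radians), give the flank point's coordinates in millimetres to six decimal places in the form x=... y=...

x=34.984799 y=0.021285

pitch radius r_p = m·N/2 = 2.335·32/2 = 37.360000
base radius r_b = r_p·cos α = 37.360000·cos 21.648° = 34.724916
roll angle φ = 7.023° = 0.12257447 rad
x = r_b·(cos φ + φ·sin φ) = 34.724916·(0.99249715 + 0.12257447·0.12226777) = 34.984799
y = r_b·(sin φ − φ·cos φ) = 34.724916·(0.12226777 − 0.12257447·0.99249715) = 0.021285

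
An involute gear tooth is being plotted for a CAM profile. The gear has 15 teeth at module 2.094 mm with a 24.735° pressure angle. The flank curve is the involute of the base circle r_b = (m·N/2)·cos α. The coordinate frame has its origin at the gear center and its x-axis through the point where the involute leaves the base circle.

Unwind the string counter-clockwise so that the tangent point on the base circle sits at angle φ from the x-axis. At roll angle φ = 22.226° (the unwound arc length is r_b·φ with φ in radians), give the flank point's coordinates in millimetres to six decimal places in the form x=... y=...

x=15.297299 y=0.273395

pitch radius r_p = m·N/2 = 2.094·15/2 = 15.705000
base radius r_b = r_p·cos α = 15.705000·cos 24.735° = 14.264109
roll angle φ = 22.226° = 0.38791688 rad
x = r_b·(cos φ + φ·sin φ) = 14.264109·(0.92569903 + 0.38791688·0.37826089) = 15.297299
y = r_b·(sin φ − φ·cos φ) = 14.264109·(0.37826089 − 0.38791688·0.92569903) = 0.273395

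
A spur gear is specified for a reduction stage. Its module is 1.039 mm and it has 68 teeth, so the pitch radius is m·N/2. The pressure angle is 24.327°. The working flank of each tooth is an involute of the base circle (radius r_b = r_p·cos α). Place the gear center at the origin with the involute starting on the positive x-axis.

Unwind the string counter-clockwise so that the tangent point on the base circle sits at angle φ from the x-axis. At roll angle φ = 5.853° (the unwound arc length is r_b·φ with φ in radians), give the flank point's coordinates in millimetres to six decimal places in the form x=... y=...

pitch radius r_p = m·N/2 = 1.039·68/2 = 35.326000
base radius r_b = r_p·cos α = 35.326000·cos 24.327° = 32.189378
roll angle φ = 5.853° = 0.10215412 rad
x = r_b·(cos φ + φ·sin φ) = 32.189378·(0.99478680 + 0.10215412·0.10197654) = 32.356896
y = r_b·(sin φ − φ·cos φ) = 32.189378·(0.10197654 − 0.10215412·0.99478680) = 0.011426

x=32.356896 y=0.011426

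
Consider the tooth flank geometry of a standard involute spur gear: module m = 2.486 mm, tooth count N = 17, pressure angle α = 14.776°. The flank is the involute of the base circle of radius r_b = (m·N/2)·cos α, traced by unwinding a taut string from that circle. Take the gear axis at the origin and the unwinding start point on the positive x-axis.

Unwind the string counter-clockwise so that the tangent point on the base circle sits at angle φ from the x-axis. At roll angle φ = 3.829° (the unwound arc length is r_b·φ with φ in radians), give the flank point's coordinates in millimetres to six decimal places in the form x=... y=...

pitch radius r_p = m·N/2 = 2.486·17/2 = 21.131000
base radius r_b = r_p·cos α = 21.131000·cos 14.776° = 20.432204
roll angle φ = 3.829° = 0.06682866 rad
x = r_b·(cos φ + φ·sin φ) = 20.432204·(0.99776780 + 0.06682866·0.06677892) = 20.477779
y = r_b·(sin φ − φ·cos φ) = 20.432204·(0.06677892 − 0.06682866·0.99776780) = 0.002032

x=20.477779 y=0.002032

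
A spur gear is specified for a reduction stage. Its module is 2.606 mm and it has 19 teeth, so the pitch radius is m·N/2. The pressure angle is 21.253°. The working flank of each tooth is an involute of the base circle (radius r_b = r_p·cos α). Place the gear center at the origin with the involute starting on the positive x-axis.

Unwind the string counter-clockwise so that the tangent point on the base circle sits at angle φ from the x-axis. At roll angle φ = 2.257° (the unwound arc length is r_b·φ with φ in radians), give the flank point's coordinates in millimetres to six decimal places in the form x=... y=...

x=23.091144 y=0.000470

pitch radius r_p = m·N/2 = 2.606·19/2 = 24.757000
base radius r_b = r_p·cos α = 24.757000·cos 21.253° = 23.073249
roll angle φ = 2.257° = 0.03939208 rad
x = r_b·(cos φ + φ·sin φ) = 23.073249·(0.99922423 + 0.03939208·0.03938189) = 23.091144
y = r_b·(sin φ − φ·cos φ) = 23.073249·(0.03938189 − 0.03939208·0.99922423) = 0.000470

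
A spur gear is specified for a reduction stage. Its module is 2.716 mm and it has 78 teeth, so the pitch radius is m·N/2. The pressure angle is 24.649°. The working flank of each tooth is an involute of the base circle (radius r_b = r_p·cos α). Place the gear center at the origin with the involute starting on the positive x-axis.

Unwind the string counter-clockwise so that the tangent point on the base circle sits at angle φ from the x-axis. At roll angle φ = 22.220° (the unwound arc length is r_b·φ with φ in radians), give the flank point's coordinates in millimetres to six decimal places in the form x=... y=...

pitch radius r_p = m·N/2 = 2.716·78/2 = 105.924000
base radius r_b = r_p·cos α = 105.924000·cos 24.649° = 96.272181
roll angle φ = 22.220° = 0.38781216 rad
x = r_b·(cos φ + φ·sin φ) = 96.272181·(0.92573864 + 0.38781216·0.37816395) = 103.241826
y = r_b·(sin φ − φ·cos φ) = 96.272181·(0.37816395 − 0.38781216·0.92573864) = 1.843733

x=103.241826 y=1.843733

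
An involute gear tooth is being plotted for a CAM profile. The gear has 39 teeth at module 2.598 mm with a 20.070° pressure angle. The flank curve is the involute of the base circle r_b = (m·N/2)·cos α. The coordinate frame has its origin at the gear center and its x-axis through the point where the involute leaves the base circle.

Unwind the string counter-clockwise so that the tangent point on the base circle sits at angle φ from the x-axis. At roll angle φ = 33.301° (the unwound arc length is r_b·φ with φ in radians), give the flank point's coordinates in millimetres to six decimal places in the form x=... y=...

pitch radius r_p = m·N/2 = 2.598·39/2 = 50.661000
base radius r_b = r_p·cos α = 50.661000·cos 20.070° = 47.584563
roll angle φ = 33.301° = 0.58121209 rad
x = r_b·(cos φ + φ·sin φ) = 47.584563·(0.83579778 + 0.58121209·0.54903741) = 54.955648
y = r_b·(sin φ − φ·cos φ) = 47.584563·(0.54903741 − 0.58121209·0.83579778) = 3.010277

x=54.955648 y=3.010277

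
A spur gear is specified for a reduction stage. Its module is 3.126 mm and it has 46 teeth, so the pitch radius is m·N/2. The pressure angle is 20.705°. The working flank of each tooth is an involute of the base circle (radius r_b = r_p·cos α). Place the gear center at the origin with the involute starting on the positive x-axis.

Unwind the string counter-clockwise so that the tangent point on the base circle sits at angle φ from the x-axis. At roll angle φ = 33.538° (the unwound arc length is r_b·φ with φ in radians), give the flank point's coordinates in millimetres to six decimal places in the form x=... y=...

x=77.807803 y=4.343989

pitch radius r_p = m·N/2 = 3.126·46/2 = 71.898000
base radius r_b = r_p·cos α = 71.898000·cos 20.705° = 67.254337
roll angle φ = 33.538° = 0.58534852 rad
x = r_b·(cos φ + φ·sin φ) = 67.254337·(0.83351958 + 0.58534852·0.55248992) = 77.807803
y = r_b·(sin φ − φ·cos φ) = 67.254337·(0.55248992 − 0.58534852·0.83351958) = 4.343989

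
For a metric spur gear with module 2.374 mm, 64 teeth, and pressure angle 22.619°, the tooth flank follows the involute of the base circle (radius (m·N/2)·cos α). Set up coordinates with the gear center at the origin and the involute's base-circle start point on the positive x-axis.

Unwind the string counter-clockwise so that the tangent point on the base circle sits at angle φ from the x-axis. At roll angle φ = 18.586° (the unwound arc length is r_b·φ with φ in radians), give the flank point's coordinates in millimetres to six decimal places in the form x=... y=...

x=73.717759 y=0.789520

pitch radius r_p = m·N/2 = 2.374·64/2 = 75.968000
base radius r_b = r_p·cos α = 75.968000·cos 22.619° = 70.124749
roll angle φ = 18.586° = 0.32438689 rad
x = r_b·(cos φ + φ·sin φ) = 70.124749·(0.94784632 + 0.32438689·0.31872772) = 73.717759
y = r_b·(sin φ − φ·cos φ) = 70.124749·(0.31872772 − 0.32438689·0.94784632) = 0.789520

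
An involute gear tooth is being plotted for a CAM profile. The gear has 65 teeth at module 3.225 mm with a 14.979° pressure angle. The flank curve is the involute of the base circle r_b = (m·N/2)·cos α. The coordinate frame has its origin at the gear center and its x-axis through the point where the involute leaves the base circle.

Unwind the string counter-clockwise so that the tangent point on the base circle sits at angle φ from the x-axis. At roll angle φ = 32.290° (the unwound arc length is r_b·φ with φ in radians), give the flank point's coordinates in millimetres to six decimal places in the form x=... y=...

x=116.075726 y=5.851373

pitch radius r_p = m·N/2 = 3.225·65/2 = 104.812500
base radius r_b = r_p·cos α = 104.812500·cos 14.979° = 101.251037
roll angle φ = 32.290° = 0.56356682 rad
x = r_b·(cos φ + φ·sin φ) = 101.251037·(0.84535508 + 0.56356682·0.53420482) = 116.075726
y = r_b·(sin φ − φ·cos φ) = 101.251037·(0.53420482 − 0.56356682·0.84535508) = 5.851373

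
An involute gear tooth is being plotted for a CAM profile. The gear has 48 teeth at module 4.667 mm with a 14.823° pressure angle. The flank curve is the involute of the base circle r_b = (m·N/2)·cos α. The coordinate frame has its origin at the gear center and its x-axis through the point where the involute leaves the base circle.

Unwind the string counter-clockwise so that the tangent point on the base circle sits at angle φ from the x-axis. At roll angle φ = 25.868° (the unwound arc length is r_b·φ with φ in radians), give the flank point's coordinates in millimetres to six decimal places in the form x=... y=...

x=118.760144 y=3.254401

pitch radius r_p = m·N/2 = 4.667·48/2 = 112.008000
base radius r_b = r_p·cos α = 112.008000·cos 14.823° = 108.280460
roll angle φ = 25.868° = 0.45148177 rad
x = r_b·(cos φ + φ·sin φ) = 108.280460·(0.89980159 + 0.45148177·0.43629931) = 118.760144
y = r_b·(sin φ − φ·cos φ) = 108.280460·(0.43629931 − 0.45148177·0.89980159) = 3.254401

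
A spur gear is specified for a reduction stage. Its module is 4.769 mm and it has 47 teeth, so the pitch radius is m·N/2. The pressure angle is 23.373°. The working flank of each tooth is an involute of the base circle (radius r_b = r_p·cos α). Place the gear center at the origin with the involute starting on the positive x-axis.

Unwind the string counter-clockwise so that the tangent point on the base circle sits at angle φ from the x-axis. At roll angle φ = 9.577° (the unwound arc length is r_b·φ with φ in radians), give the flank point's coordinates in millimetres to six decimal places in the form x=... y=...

x=104.302201 y=0.159697

pitch radius r_p = m·N/2 = 4.769·47/2 = 112.071500
base radius r_b = r_p·cos α = 112.071500·cos 23.373° = 102.875100
roll angle φ = 9.577° = 0.16715018 rad
x = r_b·(cos φ + φ·sin φ) = 102.875100·(0.98606290 + 0.16715018·0.16637293) = 104.302201
y = r_b·(sin φ − φ·cos φ) = 102.875100·(0.16637293 − 0.16715018·0.98606290) = 0.159697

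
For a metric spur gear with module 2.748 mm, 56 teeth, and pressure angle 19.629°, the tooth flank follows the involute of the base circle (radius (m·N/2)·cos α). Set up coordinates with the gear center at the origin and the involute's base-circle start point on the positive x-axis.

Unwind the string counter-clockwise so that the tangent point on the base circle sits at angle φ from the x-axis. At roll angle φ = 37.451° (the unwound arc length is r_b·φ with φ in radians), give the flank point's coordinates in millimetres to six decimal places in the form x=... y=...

pitch radius r_p = m·N/2 = 2.748·56/2 = 76.944000
base radius r_b = r_p·cos α = 76.944000·cos 19.629° = 72.472595
roll angle φ = 37.451° = 0.65364326 rad
x = r_b·(cos φ + φ·sin φ) = 72.472595·(0.79387367 + 0.65364326·0.60808272) = 86.339708
y = r_b·(sin φ − φ·cos φ) = 72.472595·(0.60808272 − 0.65364326·0.79387367) = 6.462566

x=86.339708 y=6.462566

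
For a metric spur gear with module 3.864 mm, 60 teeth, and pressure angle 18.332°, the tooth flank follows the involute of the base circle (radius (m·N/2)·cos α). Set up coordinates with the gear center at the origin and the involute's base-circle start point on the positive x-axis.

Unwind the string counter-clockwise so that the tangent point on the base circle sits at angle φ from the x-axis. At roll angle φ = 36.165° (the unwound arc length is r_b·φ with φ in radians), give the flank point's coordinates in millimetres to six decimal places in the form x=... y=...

x=129.821612 y=8.861613

pitch radius r_p = m·N/2 = 3.864·60/2 = 115.920000
base radius r_b = r_p·cos α = 115.920000·cos 18.332° = 110.037056
roll angle φ = 36.165° = 0.63119832 rad
x = r_b·(cos φ + φ·sin φ) = 110.037056·(0.80732094 + 0.63119832·0.59011261) = 129.821612
y = r_b·(sin φ − φ·cos φ) = 110.037056·(0.59011261 − 0.63119832·0.80732094) = 8.861613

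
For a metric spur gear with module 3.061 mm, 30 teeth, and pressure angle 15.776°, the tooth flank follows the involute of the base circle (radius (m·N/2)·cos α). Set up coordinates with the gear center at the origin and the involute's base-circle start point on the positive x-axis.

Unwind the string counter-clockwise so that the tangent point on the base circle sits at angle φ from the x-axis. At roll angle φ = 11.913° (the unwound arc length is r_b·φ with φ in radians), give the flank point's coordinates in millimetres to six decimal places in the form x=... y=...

x=45.130269 y=0.131818

pitch radius r_p = m·N/2 = 3.061·30/2 = 45.915000
base radius r_b = r_p·cos α = 45.915000·cos 15.776° = 44.185472
roll angle φ = 11.913° = 0.20792107 rad
x = r_b·(cos φ + φ·sin φ) = 44.185472·(0.97846217 + 0.20792107·0.20642620) = 45.130269
y = r_b·(sin φ − φ·cos φ) = 44.185472·(0.20642620 − 0.20792107·0.97846217) = 0.131818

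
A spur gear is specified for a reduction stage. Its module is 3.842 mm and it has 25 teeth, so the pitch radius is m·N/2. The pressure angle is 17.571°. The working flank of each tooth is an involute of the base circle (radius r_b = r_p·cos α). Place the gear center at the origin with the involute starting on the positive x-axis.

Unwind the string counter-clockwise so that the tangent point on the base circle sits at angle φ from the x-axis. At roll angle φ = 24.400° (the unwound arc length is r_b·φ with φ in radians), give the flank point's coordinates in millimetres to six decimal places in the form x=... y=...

x=49.749635 y=1.157445

pitch radius r_p = m·N/2 = 3.842·25/2 = 48.025000
base radius r_b = r_p·cos α = 48.025000·cos 17.571° = 45.784326
roll angle φ = 24.400° = 0.42586034 rad
x = r_b·(cos φ + φ·sin φ) = 45.784326·(0.91068366 + 0.42586034·0.41310443) = 49.749635
y = r_b·(sin φ − φ·cos φ) = 45.784326·(0.41310443 − 0.42586034·0.91068366) = 1.157445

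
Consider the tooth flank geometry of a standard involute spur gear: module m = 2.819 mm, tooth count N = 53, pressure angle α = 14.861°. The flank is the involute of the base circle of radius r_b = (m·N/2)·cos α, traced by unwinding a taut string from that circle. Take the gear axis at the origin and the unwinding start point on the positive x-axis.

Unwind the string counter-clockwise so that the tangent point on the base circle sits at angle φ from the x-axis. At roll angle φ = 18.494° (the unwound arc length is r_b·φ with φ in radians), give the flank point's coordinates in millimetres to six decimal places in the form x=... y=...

pitch radius r_p = m·N/2 = 2.819·53/2 = 74.703500
base radius r_b = r_p·cos α = 74.703500·cos 14.861° = 72.204734
roll angle φ = 18.494° = 0.32278119 rad
x = r_b·(cos φ + φ·sin φ) = 72.204734·(0.94835688 + 0.32278119·0.31720535) = 75.868748
y = r_b·(sin φ − φ·cos φ) = 72.204734·(0.31720535 − 0.32278119·0.94835688) = 0.801009

x=75.868748 y=0.801009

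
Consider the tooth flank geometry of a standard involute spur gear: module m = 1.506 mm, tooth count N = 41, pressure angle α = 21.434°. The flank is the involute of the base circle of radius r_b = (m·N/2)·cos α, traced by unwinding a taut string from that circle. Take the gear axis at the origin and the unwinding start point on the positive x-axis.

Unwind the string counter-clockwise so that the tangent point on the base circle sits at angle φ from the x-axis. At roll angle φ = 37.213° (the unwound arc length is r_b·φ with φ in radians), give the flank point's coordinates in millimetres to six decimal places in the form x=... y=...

x=34.174723 y=2.515454

pitch radius r_p = m·N/2 = 1.506·41/2 = 30.873000
base radius r_b = r_p·cos α = 30.873000·cos 21.434° = 28.737796
roll angle φ = 37.213° = 0.64948937 rad
x = r_b·(cos φ + φ·sin φ) = 28.737796·(0.79639272 + 0.64948937·0.60477983) = 34.174723
y = r_b·(sin φ − φ·cos φ) = 28.737796·(0.60477983 − 0.64948937·0.79639272) = 2.515454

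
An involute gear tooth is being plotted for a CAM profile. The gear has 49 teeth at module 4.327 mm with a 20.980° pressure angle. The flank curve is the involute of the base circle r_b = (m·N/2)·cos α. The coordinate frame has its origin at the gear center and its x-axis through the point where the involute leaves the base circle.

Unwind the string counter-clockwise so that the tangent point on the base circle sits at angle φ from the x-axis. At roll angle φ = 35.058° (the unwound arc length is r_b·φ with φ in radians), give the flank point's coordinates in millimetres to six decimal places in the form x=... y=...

pitch radius r_p = m·N/2 = 4.327·49/2 = 106.011500
base radius r_b = r_p·cos α = 106.011500·cos 20.980° = 98.983517
roll angle φ = 35.058° = 0.61187753 rad
x = r_b·(cos φ + φ·sin φ) = 98.983517·(0.81857100 + 0.61187753·0.57440536) = 115.814351
y = r_b·(sin φ − φ·cos φ) = 98.983517·(0.57440536 − 0.61187753·0.81857100) = 7.279264

x=115.814351 y=7.279264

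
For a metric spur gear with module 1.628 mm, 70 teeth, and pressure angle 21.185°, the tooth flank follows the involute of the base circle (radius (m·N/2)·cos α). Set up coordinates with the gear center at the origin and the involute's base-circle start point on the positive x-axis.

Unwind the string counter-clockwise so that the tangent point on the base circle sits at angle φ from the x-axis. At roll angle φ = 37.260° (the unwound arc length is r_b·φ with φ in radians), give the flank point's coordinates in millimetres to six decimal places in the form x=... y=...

pitch radius r_p = m·N/2 = 1.628·70/2 = 56.980000
base radius r_b = r_p·cos α = 56.980000·cos 21.185° = 53.129203
roll angle φ = 37.260° = 0.65030968 rad
x = r_b·(cos φ + φ·sin φ) = 53.129203·(0.79589635 + 0.65030968·0.60543291) = 63.203309
y = r_b·(sin φ − φ·cos φ) = 53.129203·(0.60543291 − 0.65030968·0.79589635) = 4.667603

x=63.203309 y=4.667603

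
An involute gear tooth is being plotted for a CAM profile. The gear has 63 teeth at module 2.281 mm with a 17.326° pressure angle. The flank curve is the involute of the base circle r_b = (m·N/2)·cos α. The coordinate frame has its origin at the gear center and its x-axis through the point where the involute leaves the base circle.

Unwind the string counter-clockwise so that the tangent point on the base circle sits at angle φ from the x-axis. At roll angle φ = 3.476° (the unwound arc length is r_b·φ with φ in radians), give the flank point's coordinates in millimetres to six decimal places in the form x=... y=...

x=68.717404 y=0.005103

pitch radius r_p = m·N/2 = 2.281·63/2 = 71.851500
base radius r_b = r_p·cos α = 71.851500·cos 17.326° = 68.591293
roll angle φ = 3.476° = 0.06066764 rad
x = r_b·(cos φ + φ·sin φ) = 68.591293·(0.99816028 + 0.06066764·0.06063044) = 68.717404
y = r_b·(sin φ − φ·cos φ) = 68.591293·(0.06063044 − 0.06066764·0.99816028) = 0.005103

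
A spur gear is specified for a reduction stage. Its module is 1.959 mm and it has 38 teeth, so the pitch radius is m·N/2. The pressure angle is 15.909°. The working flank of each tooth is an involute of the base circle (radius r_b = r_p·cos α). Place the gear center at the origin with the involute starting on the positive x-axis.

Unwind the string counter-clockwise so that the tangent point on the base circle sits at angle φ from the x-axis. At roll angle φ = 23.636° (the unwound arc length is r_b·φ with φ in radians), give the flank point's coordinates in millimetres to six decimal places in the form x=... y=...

x=38.712797 y=0.823476

pitch radius r_p = m·N/2 = 1.959·38/2 = 37.221000
base radius r_b = r_p·cos α = 37.221000·cos 15.909° = 35.795371
roll angle φ = 23.636° = 0.41252602 rad
x = r_b·(cos φ + φ·sin φ) = 35.795371·(0.91611100 + 0.41252602·0.40092472) = 38.712797
y = r_b·(sin φ − φ·cos φ) = 35.795371·(0.40092472 − 0.41252602·0.91611100) = 0.823476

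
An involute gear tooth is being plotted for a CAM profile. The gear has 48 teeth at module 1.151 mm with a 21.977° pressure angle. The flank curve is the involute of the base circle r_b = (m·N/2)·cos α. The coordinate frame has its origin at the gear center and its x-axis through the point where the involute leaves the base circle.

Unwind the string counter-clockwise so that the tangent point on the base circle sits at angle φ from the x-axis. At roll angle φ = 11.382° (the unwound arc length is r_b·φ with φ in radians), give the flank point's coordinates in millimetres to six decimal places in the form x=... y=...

pitch radius r_p = m·N/2 = 1.151·48/2 = 27.624000
base radius r_b = r_p·cos α = 27.624000·cos 21.977° = 25.616679
roll angle φ = 11.382° = 0.19865338 rad
x = r_b·(cos φ + φ·sin φ) = 25.616679·(0.98033322 + 0.19865338·0.19734937) = 26.117161
y = r_b·(sin φ − φ·cos φ) = 25.616679·(0.19734937 − 0.19865338·0.98033322) = 0.066677

x=26.117161 y=0.066677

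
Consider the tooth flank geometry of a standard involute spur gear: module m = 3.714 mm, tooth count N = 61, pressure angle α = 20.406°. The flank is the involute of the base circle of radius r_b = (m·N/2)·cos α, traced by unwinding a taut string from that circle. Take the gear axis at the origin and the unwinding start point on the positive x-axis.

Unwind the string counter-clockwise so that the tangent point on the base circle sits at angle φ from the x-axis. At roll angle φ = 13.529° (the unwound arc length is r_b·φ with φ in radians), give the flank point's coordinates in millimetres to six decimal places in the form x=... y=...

pitch radius r_p = m·N/2 = 3.714·61/2 = 113.277000
base radius r_b = r_p·cos α = 113.277000·cos 20.406° = 106.168356
roll angle φ = 13.529° = 0.23612559 rad
x = r_b·(cos φ + φ·sin φ) = 106.168356·(0.97225164 + 0.23612559·0.23393749) = 109.086953
y = r_b·(sin φ − φ·cos φ) = 106.168356·(0.23393749 − 0.23612559·0.97225164) = 0.463319

x=109.086953 y=0.463319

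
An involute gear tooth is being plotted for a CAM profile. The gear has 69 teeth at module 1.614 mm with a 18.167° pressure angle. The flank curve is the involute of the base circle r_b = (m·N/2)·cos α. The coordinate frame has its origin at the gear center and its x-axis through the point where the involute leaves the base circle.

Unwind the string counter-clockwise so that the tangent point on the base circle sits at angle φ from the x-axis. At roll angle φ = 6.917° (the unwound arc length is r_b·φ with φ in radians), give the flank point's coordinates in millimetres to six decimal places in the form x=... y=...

pitch radius r_p = m·N/2 = 1.614·69/2 = 55.683000
base radius r_b = r_p·cos α = 55.683000·cos 18.167° = 52.907302
roll angle φ = 6.917° = 0.12072442 rad
x = r_b·(cos φ + φ·sin φ) = 52.907302·(0.99272165 + 0.12072442·0.12043139) = 53.291444
y = r_b·(sin φ − φ·cos φ) = 52.907302·(0.12043139 − 0.12072442·0.99272165) = 0.030985

x=53.291444 y=0.030985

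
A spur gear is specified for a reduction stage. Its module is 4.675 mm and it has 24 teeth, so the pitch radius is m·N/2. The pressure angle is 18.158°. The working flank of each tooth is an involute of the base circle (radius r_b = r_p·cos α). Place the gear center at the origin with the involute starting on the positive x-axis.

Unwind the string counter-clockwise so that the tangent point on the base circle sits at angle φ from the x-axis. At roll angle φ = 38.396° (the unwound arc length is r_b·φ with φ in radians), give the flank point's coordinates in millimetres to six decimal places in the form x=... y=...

pitch radius r_p = m·N/2 = 4.675·24/2 = 56.100000
base radius r_b = r_p·cos α = 56.100000·cos 18.158° = 53.306262
roll angle φ = 38.396° = 0.67013662 rad
x = r_b·(cos φ + φ·sin φ) = 53.306262·(0.78373682 + 0.67013662·0.62109307) = 63.965064
y = r_b·(sin φ − φ·cos φ) = 53.306262·(0.62109307 − 0.67013662·0.78373682) = 5.111128

x=63.965064 y=5.111128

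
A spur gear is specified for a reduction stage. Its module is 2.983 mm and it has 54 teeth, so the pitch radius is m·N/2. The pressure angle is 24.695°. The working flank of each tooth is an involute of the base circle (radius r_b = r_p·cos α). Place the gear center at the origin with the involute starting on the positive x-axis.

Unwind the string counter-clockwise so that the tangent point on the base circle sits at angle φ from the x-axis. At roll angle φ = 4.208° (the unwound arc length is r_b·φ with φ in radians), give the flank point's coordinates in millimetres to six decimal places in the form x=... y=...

pitch radius r_p = m·N/2 = 2.983·54/2 = 80.541000
base radius r_b = r_p·cos α = 80.541000·cos 24.695° = 73.175094
roll angle φ = 4.208° = 0.07344345 rad
x = r_b·(cos φ + φ·sin φ) = 73.175094·(0.99730424 + 0.07344345·0.07337745) = 73.372179
y = r_b·(sin φ − φ·cos φ) = 73.175094·(0.07337745 − 0.07344345·0.99730424) = 0.009658

x=73.372179 y=0.009658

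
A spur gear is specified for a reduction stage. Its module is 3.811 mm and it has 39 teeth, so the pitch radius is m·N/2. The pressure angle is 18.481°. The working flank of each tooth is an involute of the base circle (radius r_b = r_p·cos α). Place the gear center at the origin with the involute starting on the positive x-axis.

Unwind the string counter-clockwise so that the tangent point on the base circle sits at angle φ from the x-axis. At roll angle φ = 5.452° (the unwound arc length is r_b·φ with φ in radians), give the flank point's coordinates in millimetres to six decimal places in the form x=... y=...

pitch radius r_p = m·N/2 = 3.811·39/2 = 74.314500
base radius r_b = r_p·cos α = 74.314500·cos 18.481° = 70.482014
roll angle φ = 5.452° = 0.09515535 rad
x = r_b·(cos φ + φ·sin φ) = 70.482014·(0.99547614 + 0.09515535·0.09501182) = 70.800383
y = r_b·(sin φ − φ·cos φ) = 70.482014·(0.09501182 − 0.09515535·0.99547614) = 0.020224

x=70.800383 y=0.020224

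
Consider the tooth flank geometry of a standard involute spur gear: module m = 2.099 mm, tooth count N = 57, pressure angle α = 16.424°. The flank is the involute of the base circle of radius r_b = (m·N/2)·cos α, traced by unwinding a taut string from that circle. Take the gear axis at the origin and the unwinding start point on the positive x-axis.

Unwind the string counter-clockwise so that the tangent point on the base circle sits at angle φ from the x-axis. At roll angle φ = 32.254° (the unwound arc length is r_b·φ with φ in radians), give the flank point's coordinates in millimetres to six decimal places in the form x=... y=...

pitch radius r_p = m·N/2 = 2.099·57/2 = 59.821500
base radius r_b = r_p·cos α = 59.821500·cos 16.424° = 57.380521
roll angle φ = 32.254° = 0.56293850 rad
x = r_b·(cos φ + φ·sin φ) = 57.380521·(0.84569057 + 0.56293850·0.53367356) = 65.764731
y = r_b·(sin φ − φ·cos φ) = 57.380521·(0.53367356 − 0.56293850·0.84569057) = 3.305220

x=65.764731 y=3.305220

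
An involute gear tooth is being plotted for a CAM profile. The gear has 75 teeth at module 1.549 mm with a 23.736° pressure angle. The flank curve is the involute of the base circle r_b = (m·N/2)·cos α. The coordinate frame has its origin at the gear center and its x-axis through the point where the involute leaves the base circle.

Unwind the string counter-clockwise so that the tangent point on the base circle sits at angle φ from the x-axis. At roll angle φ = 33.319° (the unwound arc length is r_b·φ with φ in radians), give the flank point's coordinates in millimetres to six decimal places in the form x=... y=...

x=61.418883 y=3.369199

pitch radius r_p = m·N/2 = 1.549·75/2 = 58.087500
base radius r_b = r_p·cos α = 58.087500·cos 23.736° = 53.173870
roll angle φ = 33.319° = 0.58152625 rad
x = r_b·(cos φ + φ·sin φ) = 53.173870·(0.83562525 + 0.58152625·0.54929995) = 61.418883
y = r_b·(sin φ − φ·cos φ) = 53.173870·(0.54929995 − 0.58152625·0.83562525) = 3.369199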